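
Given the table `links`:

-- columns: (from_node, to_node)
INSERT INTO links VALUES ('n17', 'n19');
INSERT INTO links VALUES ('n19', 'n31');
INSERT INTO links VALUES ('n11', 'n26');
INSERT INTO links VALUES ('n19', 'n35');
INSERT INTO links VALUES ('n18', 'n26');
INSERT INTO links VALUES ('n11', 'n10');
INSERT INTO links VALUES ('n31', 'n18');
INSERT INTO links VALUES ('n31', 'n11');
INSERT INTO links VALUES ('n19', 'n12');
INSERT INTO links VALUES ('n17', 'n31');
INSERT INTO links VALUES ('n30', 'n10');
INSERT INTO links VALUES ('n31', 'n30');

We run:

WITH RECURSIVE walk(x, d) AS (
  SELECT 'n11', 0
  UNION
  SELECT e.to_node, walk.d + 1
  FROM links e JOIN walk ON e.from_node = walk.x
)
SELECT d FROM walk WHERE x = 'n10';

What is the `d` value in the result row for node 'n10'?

Base: (n11, d=0).
Iteration 1: edges from {n11} -> (n10, d=1), (n26, d=1).
Iteration 2: no outgoing edges from {n10,n26}; recursion stops.

1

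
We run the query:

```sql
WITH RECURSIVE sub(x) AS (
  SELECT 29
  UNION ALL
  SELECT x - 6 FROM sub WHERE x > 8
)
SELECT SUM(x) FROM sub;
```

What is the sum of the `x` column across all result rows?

Base: x=29.
Iteration 1: 29 > 8 holds -> x = 29 - 6 = 23.
Iteration 2: 23 > 8 holds -> x = 23 - 6 = 17.
Iteration 3: 17 > 8 holds -> x = 17 - 6 = 11.
Iteration 4: 11 > 8 holds -> x = 11 - 6 = 5.
Iteration 5: 5 > 8 fails; recursion stops.
SUM(x) = 29 + 23 + 17 + 11 + 5 = 85.

85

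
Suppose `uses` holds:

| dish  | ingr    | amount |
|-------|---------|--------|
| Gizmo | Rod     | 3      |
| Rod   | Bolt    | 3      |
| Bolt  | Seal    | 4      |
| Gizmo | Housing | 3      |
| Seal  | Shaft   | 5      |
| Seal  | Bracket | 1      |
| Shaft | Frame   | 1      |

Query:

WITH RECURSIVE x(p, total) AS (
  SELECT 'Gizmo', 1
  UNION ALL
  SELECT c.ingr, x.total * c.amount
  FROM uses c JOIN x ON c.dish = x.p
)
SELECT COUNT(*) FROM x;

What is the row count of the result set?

8

Base: (Gizmo, total=1).
Iteration 1: components of {Gizmo} -> Housing = 1*3 = 3, Rod = 1*3 = 3.
Iteration 2: components of {Housing,Rod} -> Bolt = 3*3 = 9.
Iteration 3: components of {Bolt} -> Seal = 9*4 = 36.
Iteration 4: components of {Seal} -> Bracket = 36*1 = 36, Shaft = 36*5 = 180.
Iteration 5: components of {Bracket,Shaft} -> Frame = 180*1 = 180.
Iteration 6: no further components; recursion stops.
Total rows emitted: 8.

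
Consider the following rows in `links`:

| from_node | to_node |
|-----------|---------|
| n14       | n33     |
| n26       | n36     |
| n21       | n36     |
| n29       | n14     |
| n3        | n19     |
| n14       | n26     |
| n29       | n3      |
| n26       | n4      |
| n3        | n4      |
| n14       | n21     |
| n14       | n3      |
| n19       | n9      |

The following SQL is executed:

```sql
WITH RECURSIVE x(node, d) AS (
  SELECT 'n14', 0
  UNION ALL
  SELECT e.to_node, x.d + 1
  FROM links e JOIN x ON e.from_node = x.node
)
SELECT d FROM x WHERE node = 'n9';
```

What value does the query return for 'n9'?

Base: (n14, d=0).
Iteration 1: edges from {n14} -> (n21, d=1), (n26, d=1), (n3, d=1), (n33, d=1).
Iteration 2: edges from {n21,n26,n3,n33} -> (n19, d=2), (n36, d=2) x2, (n4, d=2) x2. [UNION ALL keeps all 5 new rows, including repeats]
Iteration 3: edges from {n19,n36,n4} -> (n9, d=3).
Iteration 4: no outgoing edges from {n9}; recursion stops.

3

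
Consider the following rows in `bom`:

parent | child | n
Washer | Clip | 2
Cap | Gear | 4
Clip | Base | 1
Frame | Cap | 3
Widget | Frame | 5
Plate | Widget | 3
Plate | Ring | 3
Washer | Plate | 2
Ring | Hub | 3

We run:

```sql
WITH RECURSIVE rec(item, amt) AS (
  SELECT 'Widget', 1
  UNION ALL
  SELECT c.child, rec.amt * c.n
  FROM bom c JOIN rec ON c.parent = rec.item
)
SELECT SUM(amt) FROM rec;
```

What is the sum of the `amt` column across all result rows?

81

Base: (Widget, amt=1).
Iteration 1: components of {Widget} -> Frame = 1*5 = 5.
Iteration 2: components of {Frame} -> Cap = 5*3 = 15.
Iteration 3: components of {Cap} -> Gear = 15*4 = 60.
Iteration 4: no further components; recursion stops.
SUM(amt) = 1 + 5 + 15 + 60 = 81.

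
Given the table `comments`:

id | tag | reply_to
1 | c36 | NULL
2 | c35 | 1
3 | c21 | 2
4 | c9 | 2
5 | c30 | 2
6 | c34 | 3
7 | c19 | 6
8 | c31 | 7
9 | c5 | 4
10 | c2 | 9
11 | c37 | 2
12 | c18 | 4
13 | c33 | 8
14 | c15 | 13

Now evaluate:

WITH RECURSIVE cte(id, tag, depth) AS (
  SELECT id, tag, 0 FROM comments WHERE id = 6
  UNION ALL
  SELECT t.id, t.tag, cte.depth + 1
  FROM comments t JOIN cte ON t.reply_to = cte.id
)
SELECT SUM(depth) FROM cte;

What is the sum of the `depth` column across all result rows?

Base: id=6 (c34) at depth 0.
Iteration 1: rows with reply_to in {6} -> c19 (id 7, depth 1).
Iteration 2: rows with reply_to in {7} -> c31 (id 8, depth 2).
Iteration 3: rows with reply_to in {8} -> c33 (id 13, depth 3).
Iteration 4: rows with reply_to in {13} -> c15 (id 14, depth 4).
Iteration 5: no rows with reply_to in {14}; recursion stops.
SUM(depth) = 0 + 1 + 2 + 3 + 4 = 10.

10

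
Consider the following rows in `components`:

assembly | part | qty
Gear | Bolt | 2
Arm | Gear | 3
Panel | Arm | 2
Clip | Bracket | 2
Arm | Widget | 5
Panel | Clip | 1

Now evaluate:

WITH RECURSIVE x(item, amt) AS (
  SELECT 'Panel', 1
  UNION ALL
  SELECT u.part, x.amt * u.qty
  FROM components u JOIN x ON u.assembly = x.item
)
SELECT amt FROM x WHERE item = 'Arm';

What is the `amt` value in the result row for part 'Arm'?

Base: (Panel, amt=1).
Iteration 1: components of {Panel} -> Arm = 1*2 = 2, Clip = 1*1 = 1.
Iteration 2: components of {Arm,Clip} -> Bracket = 1*2 = 2, Gear = 2*3 = 6, Widget = 2*5 = 10.
Iteration 3: components of {Bracket,Gear,Widget} -> Bolt = 6*2 = 12.
Iteration 4: no further components; recursion stops.

2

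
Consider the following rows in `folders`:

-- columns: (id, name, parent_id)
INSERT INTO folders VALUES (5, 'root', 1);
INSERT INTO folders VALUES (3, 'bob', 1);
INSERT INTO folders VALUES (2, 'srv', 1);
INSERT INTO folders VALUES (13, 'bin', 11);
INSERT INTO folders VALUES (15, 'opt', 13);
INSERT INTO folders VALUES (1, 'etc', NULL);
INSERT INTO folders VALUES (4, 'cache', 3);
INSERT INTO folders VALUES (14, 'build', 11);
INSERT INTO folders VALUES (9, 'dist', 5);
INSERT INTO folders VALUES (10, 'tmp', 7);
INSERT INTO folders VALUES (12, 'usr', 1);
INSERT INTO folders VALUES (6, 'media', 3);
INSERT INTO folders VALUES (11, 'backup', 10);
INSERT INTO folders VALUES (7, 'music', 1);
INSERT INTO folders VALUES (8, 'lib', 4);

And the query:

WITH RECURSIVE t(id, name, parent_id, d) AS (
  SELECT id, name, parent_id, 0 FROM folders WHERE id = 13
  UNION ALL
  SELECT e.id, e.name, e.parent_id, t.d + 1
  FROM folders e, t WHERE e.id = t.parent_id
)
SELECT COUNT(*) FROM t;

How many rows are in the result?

5

Base: id=13 (bin), parent_id=11, d 0.
Iteration 1: join on id=11 -> backup (id 11, parent_id=10, d 1).
Iteration 2: join on id=10 -> tmp (id 10, parent_id=7, d 2).
Iteration 3: join on id=7 -> music (id 7, parent_id=1, d 3).
Iteration 4: join on id=1 -> etc (id 1, parent_id=NULL, d 4).
Iteration 5: parent_id is NULL; no match; recursion stops.
Total rows emitted: 5.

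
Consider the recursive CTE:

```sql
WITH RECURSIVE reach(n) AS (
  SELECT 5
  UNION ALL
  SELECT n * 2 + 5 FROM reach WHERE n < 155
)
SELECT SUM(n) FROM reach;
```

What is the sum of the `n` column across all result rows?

Base: n=5.
Iteration 1: 5 < 155 holds -> n = 5 * 2 + 5 = 15.
Iteration 2: 15 < 155 holds -> n = 15 * 2 + 5 = 35.
Iteration 3: 35 < 155 holds -> n = 35 * 2 + 5 = 75.
Iteration 4: 75 < 155 holds -> n = 75 * 2 + 5 = 155.
Iteration 5: 155 < 155 fails; recursion stops.
SUM(n) = 5 + 15 + 35 + 75 + 155 = 285.

285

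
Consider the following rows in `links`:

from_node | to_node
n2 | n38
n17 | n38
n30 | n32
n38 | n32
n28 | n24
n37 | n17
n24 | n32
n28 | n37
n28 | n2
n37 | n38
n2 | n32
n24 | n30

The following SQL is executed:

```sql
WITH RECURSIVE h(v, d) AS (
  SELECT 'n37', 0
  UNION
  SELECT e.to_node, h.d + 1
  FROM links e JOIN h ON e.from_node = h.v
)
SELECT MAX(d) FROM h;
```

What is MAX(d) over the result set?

Base: (n37, d=0).
Iteration 1: edges from {n37} -> (n17, d=1), (n38, d=1).
Iteration 2: edges from {n17,n38} -> (n32, d=2), (n38, d=2).
Iteration 3: edges from {n32,n38} -> (n32, d=3).
Iteration 4: no outgoing edges from {n32}; recursion stops.
d values: 0, 1, 1, 2, 2, 3; the maximum is 3.

3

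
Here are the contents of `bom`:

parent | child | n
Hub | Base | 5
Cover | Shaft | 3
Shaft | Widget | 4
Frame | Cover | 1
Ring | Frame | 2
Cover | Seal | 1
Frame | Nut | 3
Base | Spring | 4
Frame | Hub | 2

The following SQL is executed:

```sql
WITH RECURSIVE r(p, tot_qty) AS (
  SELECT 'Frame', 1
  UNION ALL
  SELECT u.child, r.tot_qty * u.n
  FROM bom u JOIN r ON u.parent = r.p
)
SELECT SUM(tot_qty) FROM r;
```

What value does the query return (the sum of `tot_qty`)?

73

Base: (Frame, tot_qty=1).
Iteration 1: components of {Frame} -> Cover = 1*1 = 1, Hub = 1*2 = 2, Nut = 1*3 = 3.
Iteration 2: components of {Cover,Hub,Nut} -> Base = 2*5 = 10, Seal = 1*1 = 1, Shaft = 1*3 = 3.
Iteration 3: components of {Base,Seal,Shaft} -> Spring = 10*4 = 40, Widget = 3*4 = 12.
Iteration 4: no further components; recursion stops.
SUM(tot_qty) = 1 + 1 + 2 + 3 + 1 + 3 + 10 + 12 + 40 = 73.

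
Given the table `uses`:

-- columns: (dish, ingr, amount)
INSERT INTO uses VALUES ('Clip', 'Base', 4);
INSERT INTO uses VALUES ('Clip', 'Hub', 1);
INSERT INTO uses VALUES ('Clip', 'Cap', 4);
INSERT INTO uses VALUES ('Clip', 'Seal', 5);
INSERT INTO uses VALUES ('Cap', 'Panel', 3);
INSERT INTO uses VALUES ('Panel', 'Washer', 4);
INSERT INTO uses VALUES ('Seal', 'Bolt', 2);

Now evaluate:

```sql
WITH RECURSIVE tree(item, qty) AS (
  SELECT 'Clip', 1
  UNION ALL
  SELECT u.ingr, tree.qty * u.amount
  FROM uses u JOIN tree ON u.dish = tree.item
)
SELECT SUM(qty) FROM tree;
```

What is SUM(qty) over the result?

85

Base: (Clip, qty=1).
Iteration 1: components of {Clip} -> Base = 1*4 = 4, Cap = 1*4 = 4, Hub = 1*1 = 1, Seal = 1*5 = 5.
Iteration 2: components of {Base,Cap,Hub,Seal} -> Bolt = 5*2 = 10, Panel = 4*3 = 12.
Iteration 3: components of {Bolt,Panel} -> Washer = 12*4 = 48.
Iteration 4: no further components; recursion stops.
SUM(qty) = 1 + 4 + 1 + 4 + 5 + 12 + 10 + 48 = 85.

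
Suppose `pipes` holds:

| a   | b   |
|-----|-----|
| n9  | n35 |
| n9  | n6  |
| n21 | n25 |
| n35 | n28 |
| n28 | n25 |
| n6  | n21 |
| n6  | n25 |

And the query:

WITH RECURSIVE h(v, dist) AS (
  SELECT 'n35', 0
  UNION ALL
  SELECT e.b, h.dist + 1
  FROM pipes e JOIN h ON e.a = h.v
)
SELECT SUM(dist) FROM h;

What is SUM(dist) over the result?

3

Base: (n35, dist=0).
Iteration 1: edges from {n35} -> (n28, dist=1).
Iteration 2: edges from {n28} -> (n25, dist=2).
Iteration 3: no outgoing edges from {n25}; recursion stops.
SUM(dist) = 0 + 1 + 2 = 3.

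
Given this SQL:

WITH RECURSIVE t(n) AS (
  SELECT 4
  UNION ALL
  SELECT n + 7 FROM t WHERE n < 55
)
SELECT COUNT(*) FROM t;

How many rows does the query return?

Base: n=4.
Iteration 1: 4 < 55 holds -> n = 4 + 7 = 11.
Iteration 2: 11 < 55 holds -> n = 11 + 7 = 18.
Iteration 3: 18 < 55 holds -> n = 18 + 7 = 25.
Iteration 4: 25 < 55 holds -> n = 25 + 7 = 32.
Iteration 5: 32 < 55 holds -> n = 32 + 7 = 39.
Iteration 6: 39 < 55 holds -> n = 39 + 7 = 46.
Iteration 7: 46 < 55 holds -> n = 46 + 7 = 53.
Iteration 8: 53 < 55 holds -> n = 53 + 7 = 60.
Iteration 9: 60 < 55 fails; recursion stops.
Total rows emitted: 9.

9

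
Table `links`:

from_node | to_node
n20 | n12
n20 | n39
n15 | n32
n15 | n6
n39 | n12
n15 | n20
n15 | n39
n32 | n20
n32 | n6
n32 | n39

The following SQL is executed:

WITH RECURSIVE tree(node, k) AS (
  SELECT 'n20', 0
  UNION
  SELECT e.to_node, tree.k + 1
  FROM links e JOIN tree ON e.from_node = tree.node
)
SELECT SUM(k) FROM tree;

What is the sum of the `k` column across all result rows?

4

Base: (n20, k=0).
Iteration 1: edges from {n20} -> (n12, k=1), (n39, k=1).
Iteration 2: edges from {n12,n39} -> (n12, k=2).
Iteration 3: no outgoing edges from {n12}; recursion stops.
SUM(k) = 0 + 1 + 1 + 2 = 4.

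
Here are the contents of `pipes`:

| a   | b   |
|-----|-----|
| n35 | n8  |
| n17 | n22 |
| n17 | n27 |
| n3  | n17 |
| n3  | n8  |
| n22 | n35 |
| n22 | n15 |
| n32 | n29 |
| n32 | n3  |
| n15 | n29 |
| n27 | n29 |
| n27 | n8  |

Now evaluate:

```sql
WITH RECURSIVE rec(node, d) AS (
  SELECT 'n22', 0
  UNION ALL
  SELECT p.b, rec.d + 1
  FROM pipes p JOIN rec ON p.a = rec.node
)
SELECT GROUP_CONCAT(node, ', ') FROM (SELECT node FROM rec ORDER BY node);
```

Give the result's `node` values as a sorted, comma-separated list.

Base: (n22, d=0).
Iteration 1: edges from {n22} -> (n15, d=1), (n35, d=1).
Iteration 2: edges from {n15,n35} -> (n29, d=2), (n8, d=2).
Iteration 3: no outgoing edges from {n29,n8}; recursion stops.

n15, n22, n29, n35, n8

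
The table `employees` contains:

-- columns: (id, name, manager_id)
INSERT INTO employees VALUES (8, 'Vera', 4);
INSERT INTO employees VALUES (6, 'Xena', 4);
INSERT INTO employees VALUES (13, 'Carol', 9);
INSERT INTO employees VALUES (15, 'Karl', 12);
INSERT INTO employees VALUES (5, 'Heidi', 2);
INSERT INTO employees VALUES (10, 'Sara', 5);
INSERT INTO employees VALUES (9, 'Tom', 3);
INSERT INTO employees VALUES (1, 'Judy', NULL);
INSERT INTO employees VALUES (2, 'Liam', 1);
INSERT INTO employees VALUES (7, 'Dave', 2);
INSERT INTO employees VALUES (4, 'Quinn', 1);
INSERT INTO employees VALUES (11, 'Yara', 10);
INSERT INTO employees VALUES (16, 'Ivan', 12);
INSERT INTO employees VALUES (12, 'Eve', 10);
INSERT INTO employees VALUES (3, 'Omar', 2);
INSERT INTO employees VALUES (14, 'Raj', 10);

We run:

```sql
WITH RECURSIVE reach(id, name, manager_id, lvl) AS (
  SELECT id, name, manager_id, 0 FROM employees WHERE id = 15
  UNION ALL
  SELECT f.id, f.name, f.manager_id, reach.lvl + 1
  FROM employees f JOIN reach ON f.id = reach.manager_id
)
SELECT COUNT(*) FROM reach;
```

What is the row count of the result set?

6

Base: id=15 (Karl), manager_id=12, lvl 0.
Iteration 1: join on id=12 -> Eve (id 12, manager_id=10, lvl 1).
Iteration 2: join on id=10 -> Sara (id 10, manager_id=5, lvl 2).
Iteration 3: join on id=5 -> Heidi (id 5, manager_id=2, lvl 3).
Iteration 4: join on id=2 -> Liam (id 2, manager_id=1, lvl 4).
Iteration 5: join on id=1 -> Judy (id 1, manager_id=NULL, lvl 5).
Iteration 6: manager_id is NULL; no match; recursion stops.
Total rows emitted: 6.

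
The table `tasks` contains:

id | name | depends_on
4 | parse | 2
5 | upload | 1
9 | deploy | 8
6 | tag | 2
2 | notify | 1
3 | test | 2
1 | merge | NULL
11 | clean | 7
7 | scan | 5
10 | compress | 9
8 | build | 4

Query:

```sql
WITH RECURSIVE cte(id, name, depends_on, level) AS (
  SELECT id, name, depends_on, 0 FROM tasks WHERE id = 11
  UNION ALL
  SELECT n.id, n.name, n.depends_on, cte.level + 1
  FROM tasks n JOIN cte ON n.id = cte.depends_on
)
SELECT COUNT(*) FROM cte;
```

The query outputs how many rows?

Base: id=11 (clean), depends_on=7, level 0.
Iteration 1: join on id=7 -> scan (id 7, depends_on=5, level 1).
Iteration 2: join on id=5 -> upload (id 5, depends_on=1, level 2).
Iteration 3: join on id=1 -> merge (id 1, depends_on=NULL, level 3).
Iteration 4: depends_on is NULL; no match; recursion stops.
Total rows emitted: 4.

4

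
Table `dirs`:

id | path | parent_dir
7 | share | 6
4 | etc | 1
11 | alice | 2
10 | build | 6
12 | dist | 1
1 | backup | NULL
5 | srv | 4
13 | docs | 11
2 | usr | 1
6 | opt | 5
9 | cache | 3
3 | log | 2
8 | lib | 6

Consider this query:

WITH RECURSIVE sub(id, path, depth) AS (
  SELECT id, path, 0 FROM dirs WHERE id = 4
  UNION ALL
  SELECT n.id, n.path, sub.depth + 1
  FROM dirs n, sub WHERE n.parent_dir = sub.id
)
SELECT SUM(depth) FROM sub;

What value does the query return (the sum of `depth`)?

Base: id=4 (etc) at depth 0.
Iteration 1: rows with parent_dir in {4} -> srv (id 5, depth 1).
Iteration 2: rows with parent_dir in {5} -> opt (id 6, depth 2).
Iteration 3: rows with parent_dir in {6} -> share (id 7, depth 3), lib (id 8, depth 3), build (id 10, depth 3).
Iteration 4: no rows with parent_dir in {7,8,10}; recursion stops.
SUM(depth) = 0 + 1 + 2 + 3 + 3 + 3 = 12.

12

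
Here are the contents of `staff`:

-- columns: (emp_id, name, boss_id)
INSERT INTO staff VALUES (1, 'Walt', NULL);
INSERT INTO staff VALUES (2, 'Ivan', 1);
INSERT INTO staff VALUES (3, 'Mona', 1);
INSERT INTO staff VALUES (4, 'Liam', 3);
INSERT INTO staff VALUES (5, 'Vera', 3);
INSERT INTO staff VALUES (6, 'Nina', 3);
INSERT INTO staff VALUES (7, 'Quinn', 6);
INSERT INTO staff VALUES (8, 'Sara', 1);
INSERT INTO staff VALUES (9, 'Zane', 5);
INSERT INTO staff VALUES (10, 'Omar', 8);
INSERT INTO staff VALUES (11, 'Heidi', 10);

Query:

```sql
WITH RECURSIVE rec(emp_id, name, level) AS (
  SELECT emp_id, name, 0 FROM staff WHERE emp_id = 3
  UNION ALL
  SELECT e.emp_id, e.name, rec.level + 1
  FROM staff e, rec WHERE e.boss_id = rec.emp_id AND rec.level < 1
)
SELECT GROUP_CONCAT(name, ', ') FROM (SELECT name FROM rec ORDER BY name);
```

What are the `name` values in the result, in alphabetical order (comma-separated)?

Liam, Mona, Nina, Vera

Base: emp_id=3 (Mona) at level 0.
Iteration 1: rows with boss_id in {3} -> Liam (id 4, level 1), Vera (id 5, level 1), Nina (id 6, level 1).
Iteration 2: level < 1 fails for all current rows; recursion stops.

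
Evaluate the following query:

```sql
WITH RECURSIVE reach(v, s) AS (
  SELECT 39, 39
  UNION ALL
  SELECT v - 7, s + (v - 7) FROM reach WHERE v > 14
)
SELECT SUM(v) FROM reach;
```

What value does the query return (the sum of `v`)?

Base: v=39, s=39.
Iteration 1: 39 > 14 holds -> v = 39 - 7 = 32, s = 39 + 32 = 71.
Iteration 2: 32 > 14 holds -> v = 32 - 7 = 25, s = 71 + 25 = 96.
Iteration 3: 25 > 14 holds -> v = 25 - 7 = 18, s = 96 + 18 = 114.
Iteration 4: 18 > 14 holds -> v = 18 - 7 = 11, s = 114 + 11 = 125.
Iteration 5: 11 > 14 fails; recursion stops.
SUM(v) = 39 + 32 + 25 + 18 + 11 = 125.

125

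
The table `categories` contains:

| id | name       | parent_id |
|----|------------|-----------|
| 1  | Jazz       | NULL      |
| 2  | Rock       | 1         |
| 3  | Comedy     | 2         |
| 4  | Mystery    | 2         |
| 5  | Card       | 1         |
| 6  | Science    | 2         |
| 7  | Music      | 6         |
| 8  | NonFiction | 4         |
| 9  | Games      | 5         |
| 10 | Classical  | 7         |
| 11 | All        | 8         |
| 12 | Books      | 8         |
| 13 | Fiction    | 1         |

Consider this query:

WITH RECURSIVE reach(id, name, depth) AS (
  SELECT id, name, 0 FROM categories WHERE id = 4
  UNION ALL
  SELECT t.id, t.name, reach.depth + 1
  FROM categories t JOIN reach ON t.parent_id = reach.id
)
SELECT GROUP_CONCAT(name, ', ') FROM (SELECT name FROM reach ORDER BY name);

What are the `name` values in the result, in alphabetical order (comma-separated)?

Base: id=4 (Mystery) at depth 0.
Iteration 1: rows with parent_id in {4} -> NonFiction (id 8, depth 1).
Iteration 2: rows with parent_id in {8} -> All (id 11, depth 2), Books (id 12, depth 2).
Iteration 3: no rows with parent_id in {11,12}; recursion stops.

All, Books, Mystery, NonFiction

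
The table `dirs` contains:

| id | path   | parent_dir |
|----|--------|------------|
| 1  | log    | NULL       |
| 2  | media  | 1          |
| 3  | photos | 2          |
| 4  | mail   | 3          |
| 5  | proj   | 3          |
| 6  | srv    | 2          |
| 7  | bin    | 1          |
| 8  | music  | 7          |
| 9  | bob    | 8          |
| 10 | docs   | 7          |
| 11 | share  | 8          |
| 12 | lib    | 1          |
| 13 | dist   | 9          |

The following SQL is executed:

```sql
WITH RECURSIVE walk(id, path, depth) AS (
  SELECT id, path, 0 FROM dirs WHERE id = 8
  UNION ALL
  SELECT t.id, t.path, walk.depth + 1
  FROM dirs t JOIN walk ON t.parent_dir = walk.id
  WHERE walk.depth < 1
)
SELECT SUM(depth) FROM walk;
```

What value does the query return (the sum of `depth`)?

2

Base: id=8 (music) at depth 0.
Iteration 1: rows with parent_dir in {8} -> bob (id 9, depth 1), share (id 11, depth 1).
Iteration 2: depth < 1 fails for all current rows; recursion stops.
SUM(depth) = 0 + 1 + 1 = 2.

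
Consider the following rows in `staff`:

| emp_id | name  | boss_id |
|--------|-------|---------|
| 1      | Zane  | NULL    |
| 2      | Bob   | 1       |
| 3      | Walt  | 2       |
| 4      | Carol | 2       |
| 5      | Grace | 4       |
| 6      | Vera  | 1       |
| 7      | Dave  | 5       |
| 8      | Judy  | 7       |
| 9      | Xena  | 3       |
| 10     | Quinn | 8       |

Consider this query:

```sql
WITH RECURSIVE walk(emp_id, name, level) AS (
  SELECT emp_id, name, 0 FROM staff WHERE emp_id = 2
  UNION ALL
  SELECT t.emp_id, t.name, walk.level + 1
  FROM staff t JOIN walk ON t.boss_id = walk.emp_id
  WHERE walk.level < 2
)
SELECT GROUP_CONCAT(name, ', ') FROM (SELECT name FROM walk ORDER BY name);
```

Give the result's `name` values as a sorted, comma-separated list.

Base: emp_id=2 (Bob) at level 0.
Iteration 1: rows with boss_id in {2} -> Walt (id 3, level 1), Carol (id 4, level 1).
Iteration 2: rows with boss_id in {3,4} -> Grace (id 5, level 2), Xena (id 9, level 2).
Iteration 3: level < 2 fails for all current rows; recursion stops.

Bob, Carol, Grace, Walt, Xena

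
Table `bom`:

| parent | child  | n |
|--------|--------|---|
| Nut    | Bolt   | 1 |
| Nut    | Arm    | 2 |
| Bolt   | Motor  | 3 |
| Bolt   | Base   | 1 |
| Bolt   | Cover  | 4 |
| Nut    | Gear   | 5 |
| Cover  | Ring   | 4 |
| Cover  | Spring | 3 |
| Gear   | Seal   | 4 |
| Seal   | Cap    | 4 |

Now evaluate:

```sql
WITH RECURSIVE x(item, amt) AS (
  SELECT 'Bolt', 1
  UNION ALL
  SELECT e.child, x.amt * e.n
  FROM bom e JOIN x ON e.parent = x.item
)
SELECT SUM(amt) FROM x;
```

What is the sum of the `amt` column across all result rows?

37

Base: (Bolt, amt=1).
Iteration 1: components of {Bolt} -> Base = 1*1 = 1, Cover = 1*4 = 4, Motor = 1*3 = 3.
Iteration 2: components of {Base,Cover,Motor} -> Ring = 4*4 = 16, Spring = 4*3 = 12.
Iteration 3: no further components; recursion stops.
SUM(amt) = 1 + 3 + 1 + 4 + 16 + 12 = 37.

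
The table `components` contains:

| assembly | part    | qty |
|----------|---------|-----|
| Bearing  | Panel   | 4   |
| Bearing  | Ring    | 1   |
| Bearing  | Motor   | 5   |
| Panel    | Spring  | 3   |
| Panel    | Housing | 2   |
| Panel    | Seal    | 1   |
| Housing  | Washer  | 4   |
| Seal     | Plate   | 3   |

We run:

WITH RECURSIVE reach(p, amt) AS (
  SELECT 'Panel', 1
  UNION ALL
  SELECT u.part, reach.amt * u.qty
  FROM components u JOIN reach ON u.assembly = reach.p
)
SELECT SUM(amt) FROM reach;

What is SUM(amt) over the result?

Base: (Panel, amt=1).
Iteration 1: components of {Panel} -> Housing = 1*2 = 2, Seal = 1*1 = 1, Spring = 1*3 = 3.
Iteration 2: components of {Housing,Seal,Spring} -> Plate = 1*3 = 3, Washer = 2*4 = 8.
Iteration 3: no further components; recursion stops.
SUM(amt) = 1 + 3 + 2 + 1 + 8 + 3 = 18.

18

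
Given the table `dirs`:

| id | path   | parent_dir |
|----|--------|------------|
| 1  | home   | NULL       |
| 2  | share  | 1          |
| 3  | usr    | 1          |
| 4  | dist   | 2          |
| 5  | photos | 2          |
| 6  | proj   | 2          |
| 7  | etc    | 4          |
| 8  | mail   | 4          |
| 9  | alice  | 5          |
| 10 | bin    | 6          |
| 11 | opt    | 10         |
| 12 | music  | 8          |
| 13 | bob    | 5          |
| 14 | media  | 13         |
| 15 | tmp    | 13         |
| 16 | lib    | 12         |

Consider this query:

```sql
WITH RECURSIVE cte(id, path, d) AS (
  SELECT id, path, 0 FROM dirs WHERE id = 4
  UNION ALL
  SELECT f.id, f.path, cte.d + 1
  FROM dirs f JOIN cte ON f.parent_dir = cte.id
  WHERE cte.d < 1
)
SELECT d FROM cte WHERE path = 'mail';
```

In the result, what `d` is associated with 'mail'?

Base: id=4 (dist) at d 0.
Iteration 1: rows with parent_dir in {4} -> etc (id 7, d 1), mail (id 8, d 1).
Iteration 2: d < 1 fails for all current rows; recursion stops.

1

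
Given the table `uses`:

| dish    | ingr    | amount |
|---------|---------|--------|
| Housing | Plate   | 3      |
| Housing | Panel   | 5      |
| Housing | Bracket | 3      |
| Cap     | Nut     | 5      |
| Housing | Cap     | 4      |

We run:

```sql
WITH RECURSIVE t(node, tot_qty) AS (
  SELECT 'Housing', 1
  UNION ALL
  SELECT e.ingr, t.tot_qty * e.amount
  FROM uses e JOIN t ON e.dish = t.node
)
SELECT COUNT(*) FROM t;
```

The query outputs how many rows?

6

Base: (Housing, tot_qty=1).
Iteration 1: components of {Housing} -> Bracket = 1*3 = 3, Cap = 1*4 = 4, Panel = 1*5 = 5, Plate = 1*3 = 3.
Iteration 2: components of {Bracket,Cap,Panel,Plate} -> Nut = 4*5 = 20.
Iteration 3: no further components; recursion stops.
Total rows emitted: 6.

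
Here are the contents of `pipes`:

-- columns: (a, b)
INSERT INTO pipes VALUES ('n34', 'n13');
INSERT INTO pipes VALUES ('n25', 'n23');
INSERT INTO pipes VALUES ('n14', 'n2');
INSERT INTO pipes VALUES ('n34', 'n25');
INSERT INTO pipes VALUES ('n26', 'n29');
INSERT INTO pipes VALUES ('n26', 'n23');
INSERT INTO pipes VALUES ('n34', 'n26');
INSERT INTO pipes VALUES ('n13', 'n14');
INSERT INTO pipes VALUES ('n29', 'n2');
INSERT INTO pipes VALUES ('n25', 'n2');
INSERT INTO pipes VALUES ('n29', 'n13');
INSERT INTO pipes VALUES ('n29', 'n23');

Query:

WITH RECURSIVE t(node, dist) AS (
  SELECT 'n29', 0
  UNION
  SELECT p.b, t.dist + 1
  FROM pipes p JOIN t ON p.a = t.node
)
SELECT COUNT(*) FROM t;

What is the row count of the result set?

6

Base: (n29, dist=0).
Iteration 1: edges from {n29} -> (n13, dist=1), (n2, dist=1), (n23, dist=1).
Iteration 2: edges from {n13,n2,n23} -> (n14, dist=2).
Iteration 3: edges from {n14} -> (n2, dist=3).
Iteration 4: no outgoing edges from {n2}; recursion stops.
Total rows emitted: 6.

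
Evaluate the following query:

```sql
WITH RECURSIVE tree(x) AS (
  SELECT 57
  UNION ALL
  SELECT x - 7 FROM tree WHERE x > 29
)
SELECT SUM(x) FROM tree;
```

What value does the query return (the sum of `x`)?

215

Base: x=57.
Iteration 1: 57 > 29 holds -> x = 57 - 7 = 50.
Iteration 2: 50 > 29 holds -> x = 50 - 7 = 43.
Iteration 3: 43 > 29 holds -> x = 43 - 7 = 36.
Iteration 4: 36 > 29 holds -> x = 36 - 7 = 29.
Iteration 5: 29 > 29 fails; recursion stops.
SUM(x) = 57 + 50 + 43 + 36 + 29 = 215.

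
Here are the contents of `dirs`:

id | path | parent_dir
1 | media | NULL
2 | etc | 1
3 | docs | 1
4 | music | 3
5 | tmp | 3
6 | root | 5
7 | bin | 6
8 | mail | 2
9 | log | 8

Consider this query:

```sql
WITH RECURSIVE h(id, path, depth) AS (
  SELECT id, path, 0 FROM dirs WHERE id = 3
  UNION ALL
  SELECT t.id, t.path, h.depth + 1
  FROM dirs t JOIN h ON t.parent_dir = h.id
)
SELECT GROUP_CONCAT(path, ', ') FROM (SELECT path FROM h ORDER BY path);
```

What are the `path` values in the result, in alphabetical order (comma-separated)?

Base: id=3 (docs) at depth 0.
Iteration 1: rows with parent_dir in {3} -> music (id 4, depth 1), tmp (id 5, depth 1).
Iteration 2: rows with parent_dir in {4,5} -> root (id 6, depth 2).
Iteration 3: rows with parent_dir in {6} -> bin (id 7, depth 3).
Iteration 4: no rows with parent_dir in {7}; recursion stops.

bin, docs, music, root, tmp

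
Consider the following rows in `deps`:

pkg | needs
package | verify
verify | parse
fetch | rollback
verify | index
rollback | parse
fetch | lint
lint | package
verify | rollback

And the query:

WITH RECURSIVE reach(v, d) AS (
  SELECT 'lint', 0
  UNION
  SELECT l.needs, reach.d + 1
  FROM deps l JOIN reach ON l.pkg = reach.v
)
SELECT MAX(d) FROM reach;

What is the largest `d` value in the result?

Base: (lint, d=0).
Iteration 1: edges from {lint} -> (package, d=1).
Iteration 2: edges from {package} -> (verify, d=2).
Iteration 3: edges from {verify} -> (index, d=3), (parse, d=3), (rollback, d=3).
Iteration 4: edges from {index,parse,rollback} -> (parse, d=4).
Iteration 5: no outgoing edges from {parse}; recursion stops.
d values: 0, 1, 2, 3, 3, 3, 4; the maximum is 4.

4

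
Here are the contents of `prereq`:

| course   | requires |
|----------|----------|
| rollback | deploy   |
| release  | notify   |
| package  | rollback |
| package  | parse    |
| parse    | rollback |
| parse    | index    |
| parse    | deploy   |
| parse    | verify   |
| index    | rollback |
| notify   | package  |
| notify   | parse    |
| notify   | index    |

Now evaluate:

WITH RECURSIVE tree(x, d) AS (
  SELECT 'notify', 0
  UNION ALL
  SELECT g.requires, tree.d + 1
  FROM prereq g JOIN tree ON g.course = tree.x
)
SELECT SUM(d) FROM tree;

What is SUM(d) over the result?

Base: (notify, d=0).
Iteration 1: edges from {notify} -> (index, d=1), (package, d=1), (parse, d=1).
Iteration 2: edges from {index,package,parse} -> (deploy, d=2), (index, d=2), (parse, d=2), (rollback, d=2) x3, (verify, d=2). [UNION ALL keeps all 7 new rows, including repeats]
Iteration 3: edges from {deploy,index,parse,rollback,verify} -> (deploy, d=3) x4, (index, d=3), (rollback, d=3) x2, (verify, d=3). [UNION ALL keeps all 8 new rows, including repeats]
Iteration 4: edges from {deploy,index,rollback,verify} -> (deploy, d=4) x2, (rollback, d=4). [UNION ALL keeps all 3 new rows, including repeats]
Iteration 5: edges from {deploy,rollback} -> (deploy, d=5).
Iteration 6: no outgoing edges from {deploy}; recursion stops.
SUM(d) = 0 + 1 + 1 + 1 + 2 + 2 + 2 + 2 + 2 + 2 + 2 + 3 + 3 + 3 + ... (23 terms) = 58.

58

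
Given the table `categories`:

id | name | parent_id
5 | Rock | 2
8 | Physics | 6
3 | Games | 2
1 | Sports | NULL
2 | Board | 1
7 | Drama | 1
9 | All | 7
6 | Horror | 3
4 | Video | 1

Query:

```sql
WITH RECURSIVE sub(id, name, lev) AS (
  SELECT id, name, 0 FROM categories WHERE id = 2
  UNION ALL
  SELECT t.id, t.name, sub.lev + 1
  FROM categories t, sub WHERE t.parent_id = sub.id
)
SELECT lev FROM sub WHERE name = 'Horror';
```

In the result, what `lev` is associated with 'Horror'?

Base: id=2 (Board) at lev 0.
Iteration 1: rows with parent_id in {2} -> Games (id 3, lev 1), Rock (id 5, lev 1).
Iteration 2: rows with parent_id in {3,5} -> Horror (id 6, lev 2).
Iteration 3: rows with parent_id in {6} -> Physics (id 8, lev 3).
Iteration 4: no rows with parent_id in {8}; recursion stops.

2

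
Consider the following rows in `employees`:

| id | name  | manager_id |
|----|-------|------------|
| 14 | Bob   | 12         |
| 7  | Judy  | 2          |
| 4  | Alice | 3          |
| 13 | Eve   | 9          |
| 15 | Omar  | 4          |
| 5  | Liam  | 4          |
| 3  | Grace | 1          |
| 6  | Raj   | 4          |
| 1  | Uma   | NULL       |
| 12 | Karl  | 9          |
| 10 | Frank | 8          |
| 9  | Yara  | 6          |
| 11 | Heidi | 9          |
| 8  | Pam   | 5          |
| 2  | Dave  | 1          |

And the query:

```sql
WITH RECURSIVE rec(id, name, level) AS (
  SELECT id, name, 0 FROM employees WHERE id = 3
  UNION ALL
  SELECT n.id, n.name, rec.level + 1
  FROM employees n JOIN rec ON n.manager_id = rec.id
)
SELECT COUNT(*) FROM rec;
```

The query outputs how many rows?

Base: id=3 (Grace) at level 0.
Iteration 1: rows with manager_id in {3} -> Alice (id 4, level 1).
Iteration 2: rows with manager_id in {4} -> Liam (id 5, level 2), Raj (id 6, level 2), Omar (id 15, level 2).
Iteration 3: rows with manager_id in {5,6,15} -> Pam (id 8, level 3), Yara (id 9, level 3).
Iteration 4: rows with manager_id in {8,9} -> Frank (id 10, level 4), Heidi (id 11, level 4), Karl (id 12, level 4), Eve (id 13, level 4).
Iteration 5: rows with manager_id in {10,11,12,13} -> Bob (id 14, level 5).
Iteration 6: no rows with manager_id in {14}; recursion stops.
Total rows emitted: 12.

12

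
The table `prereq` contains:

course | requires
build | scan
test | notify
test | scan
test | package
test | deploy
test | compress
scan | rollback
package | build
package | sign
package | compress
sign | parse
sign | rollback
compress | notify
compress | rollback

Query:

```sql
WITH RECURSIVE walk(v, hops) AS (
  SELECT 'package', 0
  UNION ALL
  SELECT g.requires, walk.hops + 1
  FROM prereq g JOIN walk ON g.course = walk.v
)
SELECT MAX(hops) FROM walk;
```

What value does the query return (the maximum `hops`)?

Base: (package, hops=0).
Iteration 1: edges from {package} -> (build, hops=1), (compress, hops=1), (sign, hops=1).
Iteration 2: edges from {build,compress,sign} -> (notify, hops=2), (parse, hops=2), (rollback, hops=2) x2, (scan, hops=2). [UNION ALL keeps all 5 new rows, including repeats]
Iteration 3: edges from {notify,parse,rollback,scan} -> (rollback, hops=3).
Iteration 4: no outgoing edges from {rollback}; recursion stops.
hops values: 0, 1, 1, 1, 2, 2, 2, 2, 2, 3; the maximum is 3.

3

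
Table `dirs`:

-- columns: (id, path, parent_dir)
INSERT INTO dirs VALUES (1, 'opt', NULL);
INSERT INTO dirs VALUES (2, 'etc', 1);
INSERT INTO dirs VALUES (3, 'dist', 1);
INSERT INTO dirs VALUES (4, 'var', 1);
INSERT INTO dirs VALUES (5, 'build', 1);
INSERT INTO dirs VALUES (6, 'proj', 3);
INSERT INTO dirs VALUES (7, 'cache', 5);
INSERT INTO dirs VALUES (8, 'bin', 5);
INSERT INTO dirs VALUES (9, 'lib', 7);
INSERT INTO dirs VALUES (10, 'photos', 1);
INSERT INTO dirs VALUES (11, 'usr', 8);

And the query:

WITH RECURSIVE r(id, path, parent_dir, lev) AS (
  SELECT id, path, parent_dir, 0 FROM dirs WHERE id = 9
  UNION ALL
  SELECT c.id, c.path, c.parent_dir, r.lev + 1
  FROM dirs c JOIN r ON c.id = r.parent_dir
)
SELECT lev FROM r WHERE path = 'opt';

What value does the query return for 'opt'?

Base: id=9 (lib), parent_dir=7, lev 0.
Iteration 1: join on id=7 -> cache (id 7, parent_dir=5, lev 1).
Iteration 2: join on id=5 -> build (id 5, parent_dir=1, lev 2).
Iteration 3: join on id=1 -> opt (id 1, parent_dir=NULL, lev 3).
Iteration 4: parent_dir is NULL; no match; recursion stops.

3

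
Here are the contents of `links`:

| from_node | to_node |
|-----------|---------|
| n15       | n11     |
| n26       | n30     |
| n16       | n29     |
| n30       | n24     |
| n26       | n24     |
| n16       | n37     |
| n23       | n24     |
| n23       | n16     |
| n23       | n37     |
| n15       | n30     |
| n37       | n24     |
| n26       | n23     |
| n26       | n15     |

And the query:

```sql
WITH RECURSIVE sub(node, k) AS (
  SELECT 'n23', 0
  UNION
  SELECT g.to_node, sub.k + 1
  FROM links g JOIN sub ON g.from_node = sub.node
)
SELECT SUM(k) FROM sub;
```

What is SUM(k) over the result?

Base: (n23, k=0).
Iteration 1: edges from {n23} -> (n16, k=1), (n24, k=1), (n37, k=1).
Iteration 2: edges from {n16,n24,n37} -> (n24, k=2), (n29, k=2), (n37, k=2).
Iteration 3: edges from {n24,n29,n37} -> (n24, k=3).
Iteration 4: no outgoing edges from {n24}; recursion stops.
SUM(k) = 0 + 1 + 1 + 1 + 2 + 2 + 2 + 3 = 12.

12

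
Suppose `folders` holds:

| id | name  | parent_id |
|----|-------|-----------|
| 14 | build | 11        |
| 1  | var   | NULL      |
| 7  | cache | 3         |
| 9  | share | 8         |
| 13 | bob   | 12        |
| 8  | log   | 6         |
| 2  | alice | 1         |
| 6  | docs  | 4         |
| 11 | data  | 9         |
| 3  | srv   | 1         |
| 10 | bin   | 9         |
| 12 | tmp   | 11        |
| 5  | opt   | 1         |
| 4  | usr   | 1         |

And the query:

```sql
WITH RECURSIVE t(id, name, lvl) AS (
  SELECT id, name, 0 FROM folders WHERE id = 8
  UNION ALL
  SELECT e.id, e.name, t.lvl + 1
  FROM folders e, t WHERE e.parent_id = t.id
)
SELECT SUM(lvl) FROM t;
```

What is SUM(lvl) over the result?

Base: id=8 (log) at lvl 0.
Iteration 1: rows with parent_id in {8} -> share (id 9, lvl 1).
Iteration 2: rows with parent_id in {9} -> bin (id 10, lvl 2), data (id 11, lvl 2).
Iteration 3: rows with parent_id in {10,11} -> tmp (id 12, lvl 3), build (id 14, lvl 3).
Iteration 4: rows with parent_id in {12,14} -> bob (id 13, lvl 4).
Iteration 5: no rows with parent_id in {13}; recursion stops.
SUM(lvl) = 0 + 1 + 2 + 2 + 3 + 3 + 4 = 15.

15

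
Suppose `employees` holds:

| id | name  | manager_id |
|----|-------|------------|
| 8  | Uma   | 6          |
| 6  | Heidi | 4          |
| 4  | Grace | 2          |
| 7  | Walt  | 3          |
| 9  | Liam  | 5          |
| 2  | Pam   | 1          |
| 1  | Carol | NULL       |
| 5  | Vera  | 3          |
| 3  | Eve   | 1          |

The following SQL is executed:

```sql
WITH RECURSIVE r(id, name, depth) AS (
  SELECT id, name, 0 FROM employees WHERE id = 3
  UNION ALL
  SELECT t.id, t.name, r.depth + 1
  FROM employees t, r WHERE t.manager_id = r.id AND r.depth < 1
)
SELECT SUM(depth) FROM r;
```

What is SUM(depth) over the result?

Base: id=3 (Eve) at depth 0.
Iteration 1: rows with manager_id in {3} -> Vera (id 5, depth 1), Walt (id 7, depth 1).
Iteration 2: depth < 1 fails for all current rows; recursion stops.
SUM(depth) = 0 + 1 + 1 = 2.

2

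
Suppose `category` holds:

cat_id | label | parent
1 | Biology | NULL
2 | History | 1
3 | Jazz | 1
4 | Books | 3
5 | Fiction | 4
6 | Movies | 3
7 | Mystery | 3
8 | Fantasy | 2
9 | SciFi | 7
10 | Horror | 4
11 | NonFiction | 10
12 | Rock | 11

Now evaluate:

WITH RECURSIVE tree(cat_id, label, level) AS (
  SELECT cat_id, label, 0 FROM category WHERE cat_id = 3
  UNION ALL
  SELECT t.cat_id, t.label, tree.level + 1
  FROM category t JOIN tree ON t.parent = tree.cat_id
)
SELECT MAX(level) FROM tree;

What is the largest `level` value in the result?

Base: cat_id=3 (Jazz) at level 0.
Iteration 1: rows with parent in {3} -> Books (id 4, level 1), Movies (id 6, level 1), Mystery (id 7, level 1).
Iteration 2: rows with parent in {4,6,7} -> Fiction (id 5, level 2), SciFi (id 9, level 2), Horror (id 10, level 2).
Iteration 3: rows with parent in {5,9,10} -> NonFiction (id 11, level 3).
Iteration 4: rows with parent in {11} -> Rock (id 12, level 4).
Iteration 5: no rows with parent in {12}; recursion stops.
level values: 0, 1, 1, 1, 2, 2, 2, 3, 4; the maximum is 4.

4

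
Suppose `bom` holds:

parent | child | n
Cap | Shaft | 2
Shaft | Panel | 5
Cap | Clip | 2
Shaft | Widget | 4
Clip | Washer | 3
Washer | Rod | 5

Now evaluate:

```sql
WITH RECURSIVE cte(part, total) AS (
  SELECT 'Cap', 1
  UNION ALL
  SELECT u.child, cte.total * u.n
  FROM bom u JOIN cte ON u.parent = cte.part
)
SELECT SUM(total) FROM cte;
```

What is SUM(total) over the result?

Base: (Cap, total=1).
Iteration 1: components of {Cap} -> Clip = 1*2 = 2, Shaft = 1*2 = 2.
Iteration 2: components of {Clip,Shaft} -> Panel = 2*5 = 10, Washer = 2*3 = 6, Widget = 2*4 = 8.
Iteration 3: components of {Panel,Washer,Widget} -> Rod = 6*5 = 30.
Iteration 4: no further components; recursion stops.
SUM(total) = 1 + 2 + 2 + 10 + 8 + 6 + 30 = 59.

59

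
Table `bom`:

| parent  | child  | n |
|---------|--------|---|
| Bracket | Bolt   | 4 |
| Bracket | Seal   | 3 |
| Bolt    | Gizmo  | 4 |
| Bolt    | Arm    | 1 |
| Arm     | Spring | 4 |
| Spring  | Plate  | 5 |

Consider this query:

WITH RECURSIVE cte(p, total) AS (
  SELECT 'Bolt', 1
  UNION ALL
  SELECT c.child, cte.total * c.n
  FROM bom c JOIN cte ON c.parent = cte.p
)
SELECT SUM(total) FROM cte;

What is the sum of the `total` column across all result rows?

30

Base: (Bolt, total=1).
Iteration 1: components of {Bolt} -> Arm = 1*1 = 1, Gizmo = 1*4 = 4.
Iteration 2: components of {Arm,Gizmo} -> Spring = 1*4 = 4.
Iteration 3: components of {Spring} -> Plate = 4*5 = 20.
Iteration 4: no further components; recursion stops.
SUM(total) = 1 + 4 + 1 + 4 + 20 = 30.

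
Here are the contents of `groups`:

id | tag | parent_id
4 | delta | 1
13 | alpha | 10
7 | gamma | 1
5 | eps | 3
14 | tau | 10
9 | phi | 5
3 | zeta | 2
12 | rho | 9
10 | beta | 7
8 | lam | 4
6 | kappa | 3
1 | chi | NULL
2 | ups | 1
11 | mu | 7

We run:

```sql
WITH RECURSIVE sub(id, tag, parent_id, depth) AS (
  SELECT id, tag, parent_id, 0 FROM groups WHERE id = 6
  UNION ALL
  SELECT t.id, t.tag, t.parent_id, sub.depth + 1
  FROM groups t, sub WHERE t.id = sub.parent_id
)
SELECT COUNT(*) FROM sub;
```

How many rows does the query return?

4

Base: id=6 (kappa), parent_id=3, depth 0.
Iteration 1: join on id=3 -> zeta (id 3, parent_id=2, depth 1).
Iteration 2: join on id=2 -> ups (id 2, parent_id=1, depth 2).
Iteration 3: join on id=1 -> chi (id 1, parent_id=NULL, depth 3).
Iteration 4: parent_id is NULL; no match; recursion stops.
Total rows emitted: 4.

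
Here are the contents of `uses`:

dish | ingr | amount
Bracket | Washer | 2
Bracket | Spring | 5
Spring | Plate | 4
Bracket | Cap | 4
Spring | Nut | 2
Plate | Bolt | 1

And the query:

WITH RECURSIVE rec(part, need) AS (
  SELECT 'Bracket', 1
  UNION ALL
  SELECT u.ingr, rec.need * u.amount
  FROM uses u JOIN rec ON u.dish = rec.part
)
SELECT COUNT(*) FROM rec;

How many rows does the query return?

7

Base: (Bracket, need=1).
Iteration 1: components of {Bracket} -> Cap = 1*4 = 4, Spring = 1*5 = 5, Washer = 1*2 = 2.
Iteration 2: components of {Cap,Spring,Washer} -> Nut = 5*2 = 10, Plate = 5*4 = 20.
Iteration 3: components of {Nut,Plate} -> Bolt = 20*1 = 20.
Iteration 4: no further components; recursion stops.
Total rows emitted: 7.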